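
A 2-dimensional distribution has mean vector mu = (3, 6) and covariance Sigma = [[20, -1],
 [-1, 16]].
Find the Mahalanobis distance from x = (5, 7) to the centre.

Step 1 — centre the observation: (x - mu) = (2, 1).

Step 2 — invert Sigma. det(Sigma) = 20·16 - (-1)² = 319.
  Sigma^{-1} = (1/det) · [[d, -b], [-b, a]] = [[0.0502, 0.0031],
 [0.0031, 0.0627]].

Step 3 — form the quadratic (x - mu)^T · Sigma^{-1} · (x - mu):
  Sigma^{-1} · (x - mu) = (0.1034, 0.069).
  (x - mu)^T · [Sigma^{-1} · (x - mu)] = (2)·(0.1034) + (1)·(0.069) = 0.2759.

Step 4 — take square root: d = √(0.2759) ≈ 0.5252.

d(x, mu) = √(0.2759) ≈ 0.5252


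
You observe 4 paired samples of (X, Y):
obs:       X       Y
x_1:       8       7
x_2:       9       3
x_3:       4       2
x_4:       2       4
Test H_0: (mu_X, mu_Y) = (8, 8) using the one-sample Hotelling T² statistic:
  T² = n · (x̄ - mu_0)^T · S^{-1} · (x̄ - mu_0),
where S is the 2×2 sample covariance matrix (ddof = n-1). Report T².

Step 1 — sample mean vector:
  mean(X) = (8 + 9 + 4 + 2) / 4 = 23/4 = 5.75
  mean(Y) = (7 + 3 + 2 + 4) / 4 = 16/4 = 4
  x̄ = (5.75, 4),  deviation x̄ - mu_0 = (5.75, 4) - (8, 8) = (-2.25, -4).

Step 2 — sample covariance matrix, S[i,j] = (1/(n-1)) · Σ_k (x_{k,i} - mean_i) · (x_{k,j} - mean_j), divisor n-1 = 3:
  S[X,X] = ((2.25)·(2.25) + (3.25)·(3.25) + (-1.75)·(-1.75) + (-3.75)·(-3.75)) / 3 = 32.75/3 = 10.9167
  S[X,Y] = ((2.25)·(3) + (3.25)·(-1) + (-1.75)·(-2) + (-3.75)·(0)) / 3 = 7/3 = 2.3333
  S[Y,Y] = ((3)·(3) + (-1)·(-1) + (-2)·(-2) + (0)·(0)) / 3 = 14/3 = 4.6667
  S = [[10.9167, 2.3333],
 [2.3333, 4.6667]].

Step 3 — invert S. det(S) = 10.9167·4.6667 - (2.3333)² = 45.5.
  S^{-1} = (1/det) · [[d, -b], [-b, a]] = [[0.1026, -0.0513],
 [-0.0513, 0.2399]].

Step 4 — quadratic form (x̄ - mu_0)^T · S^{-1} · (x̄ - mu_0):
  S^{-1} · (x̄ - mu_0) = (-0.0256, -0.8443),
  (x̄ - mu_0)^T · [...] = (-2.25)·(-0.0256) + (-4)·(-0.8443) = 3.435.

Step 5 — scale by n: T² = 4 · 3.435 = 13.7399.

T² ≈ 13.7399


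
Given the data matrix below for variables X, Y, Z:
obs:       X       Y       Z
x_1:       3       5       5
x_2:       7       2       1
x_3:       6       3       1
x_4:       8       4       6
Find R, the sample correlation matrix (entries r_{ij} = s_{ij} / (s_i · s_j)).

Step 1 — column means:
  mean(X) = (3 + 7 + 6 + 8) / 4 = 24/4 = 6
  mean(Y) = (5 + 2 + 3 + 4) / 4 = 14/4 = 3.5
  mean(Z) = (5 + 1 + 1 + 6) / 4 = 13/4 = 3.25

Step 2 — sample variances and covariances s[i,j] = (1/(n-1)) · Σ_k (x_{k,i} - mean_i) · (x_{k,j} - mean_j), with n-1 = 3:
  s[X,X] = ((-3)·(-3) + (1)·(1) + (0)·(0) + (2)·(2)) / 3 = 14/3 = 4.6667
  s[X,Y] = ((-3)·(1.5) + (1)·(-1.5) + (0)·(-0.5) + (2)·(0.5)) / 3 = -5/3 = -1.6667
  s[X,Z] = ((-3)·(1.75) + (1)·(-2.25) + (0)·(-2.25) + (2)·(2.75)) / 3 = -2/3 = -0.6667
  s[Y,Y] = ((1.5)·(1.5) + (-1.5)·(-1.5) + (-0.5)·(-0.5) + (0.5)·(0.5)) / 3 = 5/3 = 1.6667
  s[Y,Z] = ((1.5)·(1.75) + (-1.5)·(-2.25) + (-0.5)·(-2.25) + (0.5)·(2.75)) / 3 = 8.5/3 = 2.8333
  s[Z,Z] = ((1.75)·(1.75) + (-2.25)·(-2.25) + (-2.25)·(-2.25) + (2.75)·(2.75)) / 3 = 20.75/3 = 6.9167
  Sample standard deviations s_i = √(s[i,i]):
  s(X) = √(4.6667) = 2.1602
  s(Y) = √(1.6667) = 1.291
  s(Z) = √(6.9167) = 2.63

Step 3 — r_{ij} = s_{ij} / (s_i · s_j):
  r[X,X] = 1 (diagonal).
  r[X,Y] = -1.6667 / (2.1602 · 1.291) = -1.6667 / 2.7889 = -0.5976
  r[X,Z] = -0.6667 / (2.1602 · 2.63) = -0.6667 / 5.6814 = -0.1173
  r[Y,Y] = 1 (diagonal).
  r[Y,Z] = 2.8333 / (1.291 · 2.63) = 2.8333 / 3.3953 = 0.8345
  r[Z,Z] = 1 (diagonal).

R is symmetric with unit diagonal. Assembling:

R = [[1, -0.5976, -0.1173],
 [-0.5976, 1, 0.8345],
 [-0.1173, 0.8345, 1]]


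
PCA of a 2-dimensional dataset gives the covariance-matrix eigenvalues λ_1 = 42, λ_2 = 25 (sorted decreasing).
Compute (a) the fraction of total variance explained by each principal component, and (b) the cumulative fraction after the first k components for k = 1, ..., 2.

Step 1 — total variance = trace(Sigma) = Σ λ_i = 42 + 25 = 67.

Step 2 — fraction explained by component i = λ_i / Σ λ:
  PC1: 42/67 = 0.6269
  PC2: 25/67 = 0.3731

Step 3 — cumulative fraction after k components = (λ_1 + ... + λ_k) / Σ λ:
  k = 1: 42/67 = 0.6269
  k = 2: (42 + 25)/67 = 67/67 = 1

Summary (fraction, with percent):

explained: PC1 0.6269 (62.69%), PC2 0.3731 (37.31%);  cumulative: 0.6269, 1


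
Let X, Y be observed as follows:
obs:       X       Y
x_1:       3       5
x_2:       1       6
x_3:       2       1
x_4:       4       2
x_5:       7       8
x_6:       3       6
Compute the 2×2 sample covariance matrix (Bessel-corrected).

Step 1 — column means:
  mean(X) = (3 + 1 + 2 + 4 + 7 + 3) / 6 = 20/6 = 3.3333
  mean(Y) = (5 + 6 + 1 + 2 + 8 + 6) / 6 = 28/6 = 4.6667

Step 2 — sample covariance S[i,j] = (1/(n-1)) · Σ_k (x_{k,i} - mean_i) · (x_{k,j} - mean_j), with n-1 = 5.
  S[X,X] = ((-0.3333)·(-0.3333) + (-2.3333)·(-2.3333) + (-1.3333)·(-1.3333) + (0.6667)·(0.6667) + (3.6667)·(3.6667) + (-0.3333)·(-0.3333)) / 5 = 21.3333/5 = 4.2667
  S[X,Y] = ((-0.3333)·(0.3333) + (-2.3333)·(1.3333) + (-1.3333)·(-3.6667) + (0.6667)·(-2.6667) + (3.6667)·(3.3333) + (-0.3333)·(1.3333)) / 5 = 11.6667/5 = 2.3333
  S[Y,Y] = ((0.3333)·(0.3333) + (1.3333)·(1.3333) + (-3.6667)·(-3.6667) + (-2.6667)·(-2.6667) + (3.3333)·(3.3333) + (1.3333)·(1.3333)) / 5 = 35.3333/5 = 7.0667

S is symmetric (S[j,i] = S[i,j]). Assembling:

S = [[4.2667, 2.3333],
 [2.3333, 7.0667]]


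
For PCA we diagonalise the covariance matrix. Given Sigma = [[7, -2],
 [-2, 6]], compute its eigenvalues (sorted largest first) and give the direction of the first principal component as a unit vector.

Step 1 — characteristic polynomial of 2×2 Sigma:
  det(Sigma - λI) = λ² - trace · λ + det = 0.
  trace = 7 + 6 = 13, det = 7·6 - (-2)² = 38.
Step 2 — discriminant:
  Δ = trace² - 4·det = 169 - 152 = 17.
Step 3 — eigenvalues:
  λ = (trace ± √Δ)/2 = (13 ± 4.1231)/2,
  λ_1 = 8.5616,  λ_2 = 4.4384.

Step 4 — unit eigenvector for λ_1: solve (Sigma - λ_1 I)v = 0. First row:
  (7 - 8.5616)·v_x + (-2)·v_y = 0, i.e. (-1.5616)·v_x + (-2)·v_y = 0,
  so v ∝ (b, λ_1 - a) = (-2, 1.5616); multiply by -1 so the first entry is positive: u = (2, -1.5616).
  ||u|| = √((2)² + (-1.5616)²) = √(6.4384) ≈ 2.5374,
  v_1 = u/||u|| ≈ (0.7882, -0.6154) (||v_1|| = 1).

λ_1 = 8.5616,  λ_2 = 4.4384;  v_1 ≈ (0.7882, -0.6154)


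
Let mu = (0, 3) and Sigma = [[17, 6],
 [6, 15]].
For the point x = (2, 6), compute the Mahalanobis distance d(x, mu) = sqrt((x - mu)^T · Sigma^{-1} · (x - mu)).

Step 1 — centre the observation: (x - mu) = (2, 3).

Step 2 — invert Sigma. det(Sigma) = 17·15 - (6)² = 219.
  Sigma^{-1} = (1/det) · [[d, -b], [-b, a]] = [[0.0685, -0.0274],
 [-0.0274, 0.0776]].

Step 3 — form the quadratic (x - mu)^T · Sigma^{-1} · (x - mu):
  Sigma^{-1} · (x - mu) = (0.0548, 0.1781).
  (x - mu)^T · [Sigma^{-1} · (x - mu)] = (2)·(0.0548) + (3)·(0.1781) = 0.6438.

Step 4 — take square root: d = √(0.6438) ≈ 0.8024.

d(x, mu) = √(0.6438) ≈ 0.8024


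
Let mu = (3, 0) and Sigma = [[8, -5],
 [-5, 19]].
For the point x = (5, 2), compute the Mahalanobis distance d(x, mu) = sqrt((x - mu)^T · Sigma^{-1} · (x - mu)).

Step 1 — centre the observation: (x - mu) = (2, 2).

Step 2 — invert Sigma. det(Sigma) = 8·19 - (-5)² = 127.
  Sigma^{-1} = (1/det) · [[d, -b], [-b, a]] = [[0.1496, 0.0394],
 [0.0394, 0.063]].

Step 3 — form the quadratic (x - mu)^T · Sigma^{-1} · (x - mu):
  Sigma^{-1} · (x - mu) = (0.378, 0.2047).
  (x - mu)^T · [Sigma^{-1} · (x - mu)] = (2)·(0.378) + (2)·(0.2047) = 1.1654.

Step 4 — take square root: d = √(1.1654) ≈ 1.0795.

d(x, mu) = √(1.1654) ≈ 1.0795


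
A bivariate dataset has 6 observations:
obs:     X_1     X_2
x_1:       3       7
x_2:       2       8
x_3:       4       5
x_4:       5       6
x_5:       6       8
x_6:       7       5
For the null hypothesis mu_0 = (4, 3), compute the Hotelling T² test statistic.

Step 1 — sample mean vector:
  mean(X_1) = (3 + 2 + 4 + 5 + 6 + 7) / 6 = 27/6 = 4.5
  mean(X_2) = (7 + 8 + 5 + 6 + 8 + 5) / 6 = 39/6 = 6.5
  x̄ = (4.5, 6.5),  deviation x̄ - mu_0 = (4.5, 6.5) - (4, 3) = (0.5, 3.5).

Step 2 — sample covariance matrix, S[i,j] = (1/(n-1)) · Σ_k (x_{k,i} - mean_i) · (x_{k,j} - mean_j), divisor n-1 = 5:
  S[X_1,X_1] = ((-1.5)·(-1.5) + (-2.5)·(-2.5) + (-0.5)·(-0.5) + (0.5)·(0.5) + (1.5)·(1.5) + (2.5)·(2.5)) / 5 = 17.5/5 = 3.5
  S[X_1,X_2] = ((-1.5)·(0.5) + (-2.5)·(1.5) + (-0.5)·(-1.5) + (0.5)·(-0.5) + (1.5)·(1.5) + (2.5)·(-1.5)) / 5 = -5.5/5 = -1.1
  S[X_2,X_2] = ((0.5)·(0.5) + (1.5)·(1.5) + (-1.5)·(-1.5) + (-0.5)·(-0.5) + (1.5)·(1.5) + (-1.5)·(-1.5)) / 5 = 9.5/5 = 1.9
  S = [[3.5, -1.1],
 [-1.1, 1.9]].

Step 3 — invert S. det(S) = 3.5·1.9 - (-1.1)² = 5.44.
  S^{-1} = (1/det) · [[d, -b], [-b, a]] = [[0.3493, 0.2022],
 [0.2022, 0.6434]].

Step 4 — quadratic form (x̄ - mu_0)^T · S^{-1} · (x̄ - mu_0):
  S^{-1} · (x̄ - mu_0) = (0.8824, 2.3529),
  (x̄ - mu_0)^T · [...] = (0.5)·(0.8824) + (3.5)·(2.3529) = 8.6765.

Step 5 — scale by n: T² = 6 · 8.6765 = 52.0588.

T² ≈ 52.0588


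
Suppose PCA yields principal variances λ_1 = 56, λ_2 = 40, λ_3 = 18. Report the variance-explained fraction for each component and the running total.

Step 1 — total variance = trace(Sigma) = Σ λ_i = 56 + 40 + 18 = 114.

Step 2 — fraction explained by component i = λ_i / Σ λ:
  PC1: 56/114 = 0.4912
  PC2: 40/114 = 0.3509
  PC3: 18/114 = 0.1579

Step 3 — cumulative fraction after k components = (λ_1 + ... + λ_k) / Σ λ:
  k = 1: 56/114 = 0.4912
  k = 2: (56 + 40)/114 = 96/114 = 0.8421
  k = 3: (56 + 40 + 18)/114 = 114/114 = 1

Summary (fraction, with percent):

explained: PC1 0.4912 (49.12%), PC2 0.3509 (35.09%), PC3 0.1579 (15.79%);  cumulative: 0.4912, 0.8421, 1


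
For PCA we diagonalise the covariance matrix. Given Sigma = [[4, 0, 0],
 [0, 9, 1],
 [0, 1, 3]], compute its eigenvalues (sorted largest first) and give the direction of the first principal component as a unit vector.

Step 1 — characteristic polynomial p(λ) = det(λI - Sigma) = λ³ - tr·λ² + c_1·λ - det, where tr = trace, c_1 = sum of the principal 2×2 minors, det = det(Sigma):
  tr = 4 + 9 + 3 = 16,
  c_1 = (4·9 - (0)²) + (4·3 - (0)²) + (9·3 - (1)²) = 36 + 12 + 26 = 74,
  det = 4·(9·3 - (1)²) - (0)·((0)·3 - (1)·(0)) + (0)·((0)·(1) - 9·(0)) = 4·(26) - (0)·(0) + (0)·(0) = 104.
  So p(λ) = λ³ - 16λ² + 74λ - 104.
Step 2 — look for an integer root (rational root theorem: any rational root is an integer divisor of 104). Testing λ = 4:
  p(4) = 64 - 256 + 296 - 104 = 0  ✓
  Dividing out (λ - 4): p(λ) = (λ - 4)(λ² - 12λ + 26).
Step 3 — remaining eigenvalues from the quadratic λ² - 12λ + 26 = 0:
  Δ = 12² - 4·26 = 144 - 104 = 40,  λ = (12 ± √40)/2 = (12 ± 6.3246)/2 ≈ 9.1623 or 2.8377.
  Sorted: λ_1 = 9.1623,  λ_2 = 4,  λ_3 = 2.8377  (check: sum = 16 = tr ✓).

Step 4 — unit eigenvector for λ_1 ≈ 9.1623: v spans the null space of (Sigma - λ_1 I), whose rows are
  r_1 = (-5.1623, 0, 0),  r_2 = (0, -0.1623, 1),  r_3 = (0, 1, -6.1623).
  v is orthogonal to every row, so take v ∝ r_1 × r_2 = ((0)·(1) - (0)·(-0.1623), (0)·(0) - (-5.1623)·(1), (-5.1623)·(-0.1623) - (0)·(0)) ≈ (0, 5.1623, 0.8377).
  Let u = (0, 5.1623, 0.8377).
  ||u|| = √((0)² + (5.1623)² + (0.8377)²) = √(27.3509) ≈ 5.2298,  v_1 = u/||u|| ≈ (0, 0.9871, 0.1602) (||v_1|| = 1).

λ_1 = 9.1623,  λ_2 = 4,  λ_3 = 2.8377;  v_1 ≈ (0, 0.9871, 0.1602)


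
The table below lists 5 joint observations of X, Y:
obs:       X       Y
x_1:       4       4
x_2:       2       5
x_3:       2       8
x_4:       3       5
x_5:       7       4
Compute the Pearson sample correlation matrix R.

Step 1 — column means:
  mean(X) = (4 + 2 + 2 + 3 + 7) / 5 = 18/5 = 3.6
  mean(Y) = (4 + 5 + 8 + 5 + 4) / 5 = 26/5 = 5.2

Step 2 — sample variances and covariances s[i,j] = (1/(n-1)) · Σ_k (x_{k,i} - mean_i) · (x_{k,j} - mean_j), with n-1 = 4:
  s[X,X] = ((0.4)·(0.4) + (-1.6)·(-1.6) + (-1.6)·(-1.6) + (-0.6)·(-0.6) + (3.4)·(3.4)) / 4 = 17.2/4 = 4.3
  s[X,Y] = ((0.4)·(-1.2) + (-1.6)·(-0.2) + (-1.6)·(2.8) + (-0.6)·(-0.2) + (3.4)·(-1.2)) / 4 = -8.6/4 = -2.15
  s[Y,Y] = ((-1.2)·(-1.2) + (-0.2)·(-0.2) + (2.8)·(2.8) + (-0.2)·(-0.2) + (-1.2)·(-1.2)) / 4 = 10.8/4 = 2.7
  Sample standard deviations s_i = √(s[i,i]):
  s(X) = √(4.3) = 2.0736
  s(Y) = √(2.7) = 1.6432

Step 3 — r_{ij} = s_{ij} / (s_i · s_j):
  r[X,X] = 1 (diagonal).
  r[X,Y] = -2.15 / (2.0736 · 1.6432) = -2.15 / 3.4073 = -0.631
  r[Y,Y] = 1 (diagonal).

R is symmetric with unit diagonal. Assembling:

R = [[1, -0.631],
 [-0.631, 1]]


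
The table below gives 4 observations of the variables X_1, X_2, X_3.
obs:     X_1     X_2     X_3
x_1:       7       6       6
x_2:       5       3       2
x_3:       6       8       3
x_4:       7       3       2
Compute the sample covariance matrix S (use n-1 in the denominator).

Step 1 — column means:
  mean(X_1) = (7 + 5 + 6 + 7) / 4 = 25/4 = 6.25
  mean(X_2) = (6 + 3 + 8 + 3) / 4 = 20/4 = 5
  mean(X_3) = (6 + 2 + 3 + 2) / 4 = 13/4 = 3.25

Step 2 — sample covariance S[i,j] = (1/(n-1)) · Σ_k (x_{k,i} - mean_i) · (x_{k,j} - mean_j), with n-1 = 3.
  S[X_1,X_1] = ((0.75)·(0.75) + (-1.25)·(-1.25) + (-0.25)·(-0.25) + (0.75)·(0.75)) / 3 = 2.75/3 = 0.9167
  S[X_1,X_2] = ((0.75)·(1) + (-1.25)·(-2) + (-0.25)·(3) + (0.75)·(-2)) / 3 = 1/3 = 0.3333
  S[X_1,X_3] = ((0.75)·(2.75) + (-1.25)·(-1.25) + (-0.25)·(-0.25) + (0.75)·(-1.25)) / 3 = 2.75/3 = 0.9167
  S[X_2,X_2] = ((1)·(1) + (-2)·(-2) + (3)·(3) + (-2)·(-2)) / 3 = 18/3 = 6
  S[X_2,X_3] = ((1)·(2.75) + (-2)·(-1.25) + (3)·(-0.25) + (-2)·(-1.25)) / 3 = 7/3 = 2.3333
  S[X_3,X_3] = ((2.75)·(2.75) + (-1.25)·(-1.25) + (-0.25)·(-0.25) + (-1.25)·(-1.25)) / 3 = 10.75/3 = 3.5833

S is symmetric (S[j,i] = S[i,j]). Assembling:

S = [[0.9167, 0.3333, 0.9167],
 [0.3333, 6, 2.3333],
 [0.9167, 2.3333, 3.5833]]


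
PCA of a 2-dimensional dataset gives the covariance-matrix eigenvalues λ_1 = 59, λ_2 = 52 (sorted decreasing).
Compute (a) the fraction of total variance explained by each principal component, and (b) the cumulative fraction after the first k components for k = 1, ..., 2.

Step 1 — total variance = trace(Sigma) = Σ λ_i = 59 + 52 = 111.

Step 2 — fraction explained by component i = λ_i / Σ λ:
  PC1: 59/111 = 0.5315
  PC2: 52/111 = 0.4685

Step 3 — cumulative fraction after k components = (λ_1 + ... + λ_k) / Σ λ:
  k = 1: 59/111 = 0.5315
  k = 2: (59 + 52)/111 = 111/111 = 1

Summary (fraction, with percent):

explained: PC1 0.5315 (53.15%), PC2 0.4685 (46.85%);  cumulative: 0.5315, 1


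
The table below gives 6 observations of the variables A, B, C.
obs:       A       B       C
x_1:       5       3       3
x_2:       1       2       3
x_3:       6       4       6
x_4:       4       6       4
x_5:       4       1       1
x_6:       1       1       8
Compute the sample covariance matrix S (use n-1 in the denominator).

Step 1 — column means:
  mean(A) = (5 + 1 + 6 + 4 + 4 + 1) / 6 = 21/6 = 3.5
  mean(B) = (3 + 2 + 4 + 6 + 1 + 1) / 6 = 17/6 = 2.8333
  mean(C) = (3 + 3 + 6 + 4 + 1 + 8) / 6 = 25/6 = 4.1667

Step 2 — sample covariance S[i,j] = (1/(n-1)) · Σ_k (x_{k,i} - mean_i) · (x_{k,j} - mean_j), with n-1 = 5.
  S[A,A] = ((1.5)·(1.5) + (-2.5)·(-2.5) + (2.5)·(2.5) + (0.5)·(0.5) + (0.5)·(0.5) + (-2.5)·(-2.5)) / 5 = 21.5/5 = 4.3
  S[A,B] = ((1.5)·(0.1667) + (-2.5)·(-0.8333) + (2.5)·(1.1667) + (0.5)·(3.1667) + (0.5)·(-1.8333) + (-2.5)·(-1.8333)) / 5 = 10.5/5 = 2.1
  S[A,C] = ((1.5)·(-1.1667) + (-2.5)·(-1.1667) + (2.5)·(1.8333) + (0.5)·(-0.1667) + (0.5)·(-3.1667) + (-2.5)·(3.8333)) / 5 = -5.5/5 = -1.1
  S[B,B] = ((0.1667)·(0.1667) + (-0.8333)·(-0.8333) + (1.1667)·(1.1667) + (3.1667)·(3.1667) + (-1.8333)·(-1.8333) + (-1.8333)·(-1.8333)) / 5 = 18.8333/5 = 3.7667
  S[B,C] = ((0.1667)·(-1.1667) + (-0.8333)·(-1.1667) + (1.1667)·(1.8333) + (3.1667)·(-0.1667) + (-1.8333)·(-3.1667) + (-1.8333)·(3.8333)) / 5 = 1.1667/5 = 0.2333
  S[C,C] = ((-1.1667)·(-1.1667) + (-1.1667)·(-1.1667) + (1.8333)·(1.8333) + (-0.1667)·(-0.1667) + (-3.1667)·(-3.1667) + (3.8333)·(3.8333)) / 5 = 30.8333/5 = 6.1667

S is symmetric (S[j,i] = S[i,j]). Assembling:

S = [[4.3, 2.1, -1.1],
 [2.1, 3.7667, 0.2333],
 [-1.1, 0.2333, 6.1667]]


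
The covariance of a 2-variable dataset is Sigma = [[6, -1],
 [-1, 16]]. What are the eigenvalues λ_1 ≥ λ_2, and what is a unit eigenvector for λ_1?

Step 1 — characteristic polynomial of 2×2 Sigma:
  det(Sigma - λI) = λ² - trace · λ + det = 0.
  trace = 6 + 16 = 22, det = 6·16 - (-1)² = 95.
Step 2 — discriminant:
  Δ = trace² - 4·det = 484 - 380 = 104.
Step 3 — eigenvalues:
  λ = (trace ± √Δ)/2 = (22 ± 10.198)/2,
  λ_1 = 16.099,  λ_2 = 5.901.

Step 4 — unit eigenvector for λ_1: solve (Sigma - λ_1 I)v = 0. First row:
  (6 - 16.099)·v_x + (-1)·v_y = 0, i.e. (-10.099)·v_x + (-1)·v_y = 0,
  so v ∝ (b, λ_1 - a) = (-1, 10.099); multiply by -1 so the first entry is positive: u = (1, -10.099).
  ||u|| = √((1)² + (-10.099)²) = √(102.9902) ≈ 10.1484,
  v_1 = u/||u|| ≈ (0.0985, -0.9951) (||v_1|| = 1).

λ_1 = 16.099,  λ_2 = 5.901;  v_1 ≈ (0.0985, -0.9951)


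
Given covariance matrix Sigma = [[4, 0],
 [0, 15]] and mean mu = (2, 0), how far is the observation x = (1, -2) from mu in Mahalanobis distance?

Step 1 — centre the observation: (x - mu) = (-1, -2).

Step 2 — invert Sigma. det(Sigma) = 4·15 - (0)² = 60.
  Sigma^{-1} = (1/det) · [[d, -b], [-b, a]] = [[0.25, 0],
 [0, 0.0667]].

Step 3 — form the quadratic (x - mu)^T · Sigma^{-1} · (x - mu):
  Sigma^{-1} · (x - mu) = (-0.25, -0.1333).
  (x - mu)^T · [Sigma^{-1} · (x - mu)] = (-1)·(-0.25) + (-2)·(-0.1333) = 0.5167.

Step 4 — take square root: d = √(0.5167) ≈ 0.7188.

d(x, mu) = √(0.5167) ≈ 0.7188


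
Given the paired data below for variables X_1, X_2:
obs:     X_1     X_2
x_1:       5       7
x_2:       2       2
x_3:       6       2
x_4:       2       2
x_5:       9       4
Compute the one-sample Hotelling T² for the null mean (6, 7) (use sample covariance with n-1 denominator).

Step 1 — sample mean vector:
  mean(X_1) = (5 + 2 + 6 + 2 + 9) / 5 = 24/5 = 4.8
  mean(X_2) = (7 + 2 + 2 + 2 + 4) / 5 = 17/5 = 3.4
  x̄ = (4.8, 3.4),  deviation x̄ - mu_0 = (4.8, 3.4) - (6, 7) = (-1.2, -3.6).

Step 2 — sample covariance matrix, S[i,j] = (1/(n-1)) · Σ_k (x_{k,i} - mean_i) · (x_{k,j} - mean_j), divisor n-1 = 4:
  S[X_1,X_1] = ((0.2)·(0.2) + (-2.8)·(-2.8) + (1.2)·(1.2) + (-2.8)·(-2.8) + (4.2)·(4.2)) / 4 = 34.8/4 = 8.7
  S[X_1,X_2] = ((0.2)·(3.6) + (-2.8)·(-1.4) + (1.2)·(-1.4) + (-2.8)·(-1.4) + (4.2)·(0.6)) / 4 = 9.4/4 = 2.35
  S[X_2,X_2] = ((3.6)·(3.6) + (-1.4)·(-1.4) + (-1.4)·(-1.4) + (-1.4)·(-1.4) + (0.6)·(0.6)) / 4 = 19.2/4 = 4.8
  S = [[8.7, 2.35],
 [2.35, 4.8]].

Step 3 — invert S. det(S) = 8.7·4.8 - (2.35)² = 36.2375.
  S^{-1} = (1/det) · [[d, -b], [-b, a]] = [[0.1325, -0.0648],
 [-0.0648, 0.2401]].

Step 4 — quadratic form (x̄ - mu_0)^T · S^{-1} · (x̄ - mu_0):
  S^{-1} · (x̄ - mu_0) = (0.0745, -0.7865),
  (x̄ - mu_0)^T · [...] = (-1.2)·(0.0745) + (-3.6)·(-0.7865) = 2.7419.

Step 5 — scale by n: T² = 5 · 2.7419 = 13.7096.

T² ≈ 13.7096


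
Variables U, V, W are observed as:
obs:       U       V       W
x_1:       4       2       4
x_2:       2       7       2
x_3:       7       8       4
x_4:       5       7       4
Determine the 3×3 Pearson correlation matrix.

Step 1 — column means:
  mean(U) = (4 + 2 + 7 + 5) / 4 = 18/4 = 4.5
  mean(V) = (2 + 7 + 8 + 7) / 4 = 24/4 = 6
  mean(W) = (4 + 2 + 4 + 4) / 4 = 14/4 = 3.5

Step 2 — sample variances and covariances s[i,j] = (1/(n-1)) · Σ_k (x_{k,i} - mean_i) · (x_{k,j} - mean_j), with n-1 = 3:
  s[U,U] = ((-0.5)·(-0.5) + (-2.5)·(-2.5) + (2.5)·(2.5) + (0.5)·(0.5)) / 3 = 13/3 = 4.3333
  s[U,V] = ((-0.5)·(-4) + (-2.5)·(1) + (2.5)·(2) + (0.5)·(1)) / 3 = 5/3 = 1.6667
  s[U,W] = ((-0.5)·(0.5) + (-2.5)·(-1.5) + (2.5)·(0.5) + (0.5)·(0.5)) / 3 = 5/3 = 1.6667
  s[V,V] = ((-4)·(-4) + (1)·(1) + (2)·(2) + (1)·(1)) / 3 = 22/3 = 7.3333
  s[V,W] = ((-4)·(0.5) + (1)·(-1.5) + (2)·(0.5) + (1)·(0.5)) / 3 = -2/3 = -0.6667
  s[W,W] = ((0.5)·(0.5) + (-1.5)·(-1.5) + (0.5)·(0.5) + (0.5)·(0.5)) / 3 = 3/3 = 1
  Sample standard deviations s_i = √(s[i,i]):
  s(U) = √(4.3333) = 2.0817
  s(V) = √(7.3333) = 2.708
  s(W) = √(1) = 1

Step 3 — r_{ij} = s_{ij} / (s_i · s_j):
  r[U,U] = 1 (diagonal).
  r[U,V] = 1.6667 / (2.0817 · 2.708) = 1.6667 / 5.6372 = 0.2957
  r[U,W] = 1.6667 / (2.0817 · 1) = 1.6667 / 2.0817 = 0.8006
  r[V,V] = 1 (diagonal).
  r[V,W] = -0.6667 / (2.708 · 1) = -0.6667 / 2.708 = -0.2462
  r[W,W] = 1 (diagonal).

R is symmetric with unit diagonal. Assembling:

R = [[1, 0.2957, 0.8006],
 [0.2957, 1, -0.2462],
 [0.8006, -0.2462, 1]]


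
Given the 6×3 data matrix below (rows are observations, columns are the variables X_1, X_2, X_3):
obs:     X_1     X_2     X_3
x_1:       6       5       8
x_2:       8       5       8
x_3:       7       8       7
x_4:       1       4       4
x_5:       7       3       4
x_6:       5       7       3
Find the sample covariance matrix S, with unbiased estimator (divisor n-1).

Step 1 — column means:
  mean(X_1) = (6 + 8 + 7 + 1 + 7 + 5) / 6 = 34/6 = 5.6667
  mean(X_2) = (5 + 5 + 8 + 4 + 3 + 7) / 6 = 32/6 = 5.3333
  mean(X_3) = (8 + 8 + 7 + 4 + 4 + 3) / 6 = 34/6 = 5.6667

Step 2 — sample covariance S[i,j] = (1/(n-1)) · Σ_k (x_{k,i} - mean_i) · (x_{k,j} - mean_j), with n-1 = 5.
  S[X_1,X_1] = ((0.3333)·(0.3333) + (2.3333)·(2.3333) + (1.3333)·(1.3333) + (-4.6667)·(-4.6667) + (1.3333)·(1.3333) + (-0.6667)·(-0.6667)) / 5 = 31.3333/5 = 6.2667
  S[X_1,X_2] = ((0.3333)·(-0.3333) + (2.3333)·(-0.3333) + (1.3333)·(2.6667) + (-4.6667)·(-1.3333) + (1.3333)·(-2.3333) + (-0.6667)·(1.6667)) / 5 = 4.6667/5 = 0.9333
  S[X_1,X_3] = ((0.3333)·(2.3333) + (2.3333)·(2.3333) + (1.3333)·(1.3333) + (-4.6667)·(-1.6667) + (1.3333)·(-1.6667) + (-0.6667)·(-2.6667)) / 5 = 15.3333/5 = 3.0667
  S[X_2,X_2] = ((-0.3333)·(-0.3333) + (-0.3333)·(-0.3333) + (2.6667)·(2.6667) + (-1.3333)·(-1.3333) + (-2.3333)·(-2.3333) + (1.6667)·(1.6667)) / 5 = 17.3333/5 = 3.4667
  S[X_2,X_3] = ((-0.3333)·(2.3333) + (-0.3333)·(2.3333) + (2.6667)·(1.3333) + (-1.3333)·(-1.6667) + (-2.3333)·(-1.6667) + (1.6667)·(-2.6667)) / 5 = 3.6667/5 = 0.7333
  S[X_3,X_3] = ((2.3333)·(2.3333) + (2.3333)·(2.3333) + (1.3333)·(1.3333) + (-1.6667)·(-1.6667) + (-1.6667)·(-1.6667) + (-2.6667)·(-2.6667)) / 5 = 25.3333/5 = 5.0667

S is symmetric (S[j,i] = S[i,j]). Assembling:

S = [[6.2667, 0.9333, 3.0667],
 [0.9333, 3.4667, 0.7333],
 [3.0667, 0.7333, 5.0667]]


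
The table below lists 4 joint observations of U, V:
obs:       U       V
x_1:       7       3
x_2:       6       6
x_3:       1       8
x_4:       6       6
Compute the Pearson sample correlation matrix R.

Step 1 — column means:
  mean(U) = (7 + 6 + 1 + 6) / 4 = 20/4 = 5
  mean(V) = (3 + 6 + 8 + 6) / 4 = 23/4 = 5.75

Step 2 — sample variances and covariances s[i,j] = (1/(n-1)) · Σ_k (x_{k,i} - mean_i) · (x_{k,j} - mean_j), with n-1 = 3:
  s[U,U] = ((2)·(2) + (1)·(1) + (-4)·(-4) + (1)·(1)) / 3 = 22/3 = 7.3333
  s[U,V] = ((2)·(-2.75) + (1)·(0.25) + (-4)·(2.25) + (1)·(0.25)) / 3 = -14/3 = -4.6667
  s[V,V] = ((-2.75)·(-2.75) + (0.25)·(0.25) + (2.25)·(2.25) + (0.25)·(0.25)) / 3 = 12.75/3 = 4.25
  Sample standard deviations s_i = √(s[i,i]):
  s(U) = √(7.3333) = 2.708
  s(V) = √(4.25) = 2.0616

Step 3 — r_{ij} = s_{ij} / (s_i · s_j):
  r[U,U] = 1 (diagonal).
  r[U,V] = -4.6667 / (2.708 · 2.0616) = -4.6667 / 5.5827 = -0.8359
  r[V,V] = 1 (diagonal).

R is symmetric with unit diagonal. Assembling:

R = [[1, -0.8359],
 [-0.8359, 1]]


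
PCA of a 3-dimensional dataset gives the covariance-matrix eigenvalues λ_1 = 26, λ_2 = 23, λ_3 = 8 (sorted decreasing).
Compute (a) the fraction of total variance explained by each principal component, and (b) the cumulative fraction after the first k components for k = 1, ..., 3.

Step 1 — total variance = trace(Sigma) = Σ λ_i = 26 + 23 + 8 = 57.

Step 2 — fraction explained by component i = λ_i / Σ λ:
  PC1: 26/57 = 0.4561
  PC2: 23/57 = 0.4035
  PC3: 8/57 = 0.1404

Step 3 — cumulative fraction after k components = (λ_1 + ... + λ_k) / Σ λ:
  k = 1: 26/57 = 0.4561
  k = 2: (26 + 23)/57 = 49/57 = 0.8596
  k = 3: (26 + 23 + 8)/57 = 57/57 = 1

Summary (fraction, with percent):

explained: PC1 0.4561 (45.61%), PC2 0.4035 (40.35%), PC3 0.1404 (14.04%);  cumulative: 0.4561, 0.8596, 1


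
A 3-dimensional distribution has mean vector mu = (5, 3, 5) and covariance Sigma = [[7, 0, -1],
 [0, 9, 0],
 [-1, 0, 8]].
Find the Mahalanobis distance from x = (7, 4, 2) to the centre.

Step 1 — centre the observation: (x - mu) = (2, 1, -3).

Step 2 — invert Sigma (cofactor / det for 3×3, or solve directly):
  Sigma^{-1} = [[0.1455, 0, 0.0182],
 [0, 0.1111, 0],
 [0.0182, 0, 0.1273]].

Step 3 — form the quadratic (x - mu)^T · Sigma^{-1} · (x - mu):
  Sigma^{-1} · (x - mu) = (0.2364, 0.1111, -0.3455).
  (x - mu)^T · [Sigma^{-1} · (x - mu)] = (2)·(0.2364) + (1)·(0.1111) + (-3)·(-0.3455) = 1.6202.

Step 4 — take square root: d = √(1.6202) ≈ 1.2729.

d(x, mu) = √(1.6202) ≈ 1.2729


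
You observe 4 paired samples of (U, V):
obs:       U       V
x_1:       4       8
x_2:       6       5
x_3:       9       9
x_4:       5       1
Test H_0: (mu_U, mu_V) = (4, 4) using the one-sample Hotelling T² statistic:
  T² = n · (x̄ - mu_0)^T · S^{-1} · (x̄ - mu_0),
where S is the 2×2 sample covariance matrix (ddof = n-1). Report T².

Step 1 — sample mean vector:
  mean(U) = (4 + 6 + 9 + 5) / 4 = 24/4 = 6
  mean(V) = (8 + 5 + 9 + 1) / 4 = 23/4 = 5.75
  x̄ = (6, 5.75),  deviation x̄ - mu_0 = (6, 5.75) - (4, 4) = (2, 1.75).

Step 2 — sample covariance matrix, S[i,j] = (1/(n-1)) · Σ_k (x_{k,i} - mean_i) · (x_{k,j} - mean_j), divisor n-1 = 3:
  S[U,U] = ((-2)·(-2) + (0)·(0) + (3)·(3) + (-1)·(-1)) / 3 = 14/3 = 4.6667
  S[U,V] = ((-2)·(2.25) + (0)·(-0.75) + (3)·(3.25) + (-1)·(-4.75)) / 3 = 10/3 = 3.3333
  S[V,V] = ((2.25)·(2.25) + (-0.75)·(-0.75) + (3.25)·(3.25) + (-4.75)·(-4.75)) / 3 = 38.75/3 = 12.9167
  S = [[4.6667, 3.3333],
 [3.3333, 12.9167]].

Step 3 — invert S. det(S) = 4.6667·12.9167 - (3.3333)² = 49.1667.
  S^{-1} = (1/det) · [[d, -b], [-b, a]] = [[0.2627, -0.0678],
 [-0.0678, 0.0949]].

Step 4 — quadratic form (x̄ - mu_0)^T · S^{-1} · (x̄ - mu_0):
  S^{-1} · (x̄ - mu_0) = (0.4068, 0.0305),
  (x̄ - mu_0)^T · [...] = (2)·(0.4068) + (1.75)·(0.0305) = 0.8669.

Step 5 — scale by n: T² = 4 · 0.8669 = 3.4678.

T² ≈ 3.4678


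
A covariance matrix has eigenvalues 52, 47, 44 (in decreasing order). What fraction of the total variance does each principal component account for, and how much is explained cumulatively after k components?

Step 1 — total variance = trace(Sigma) = Σ λ_i = 52 + 47 + 44 = 143.

Step 2 — fraction explained by component i = λ_i / Σ λ:
  PC1: 52/143 = 0.3636
  PC2: 47/143 = 0.3287
  PC3: 44/143 = 0.3077

Step 3 — cumulative fraction after k components = (λ_1 + ... + λ_k) / Σ λ:
  k = 1: 52/143 = 0.3636
  k = 2: (52 + 47)/143 = 99/143 = 0.6923
  k = 3: (52 + 47 + 44)/143 = 143/143 = 1

Summary (fraction, with percent):

explained: PC1 0.3636 (36.36%), PC2 0.3287 (32.87%), PC3 0.3077 (30.77%);  cumulative: 0.3636, 0.6923, 1


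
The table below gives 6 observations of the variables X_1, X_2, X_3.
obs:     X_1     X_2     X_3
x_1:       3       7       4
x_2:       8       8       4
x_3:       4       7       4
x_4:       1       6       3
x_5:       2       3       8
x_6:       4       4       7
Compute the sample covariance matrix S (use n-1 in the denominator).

Step 1 — column means:
  mean(X_1) = (3 + 8 + 4 + 1 + 2 + 4) / 6 = 22/6 = 3.6667
  mean(X_2) = (7 + 8 + 7 + 6 + 3 + 4) / 6 = 35/6 = 5.8333
  mean(X_3) = (4 + 4 + 4 + 3 + 8 + 7) / 6 = 30/6 = 5

Step 2 — sample covariance S[i,j] = (1/(n-1)) · Σ_k (x_{k,i} - mean_i) · (x_{k,j} - mean_j), with n-1 = 5.
  S[X_1,X_1] = ((-0.6667)·(-0.6667) + (4.3333)·(4.3333) + (0.3333)·(0.3333) + (-2.6667)·(-2.6667) + (-1.6667)·(-1.6667) + (0.3333)·(0.3333)) / 5 = 29.3333/5 = 5.8667
  S[X_1,X_2] = ((-0.6667)·(1.1667) + (4.3333)·(2.1667) + (0.3333)·(1.1667) + (-2.6667)·(0.1667) + (-1.6667)·(-2.8333) + (0.3333)·(-1.8333)) / 5 = 12.6667/5 = 2.5333
  S[X_1,X_3] = ((-0.6667)·(-1) + (4.3333)·(-1) + (0.3333)·(-1) + (-2.6667)·(-2) + (-1.6667)·(3) + (0.3333)·(2)) / 5 = -3/5 = -0.6
  S[X_2,X_2] = ((1.1667)·(1.1667) + (2.1667)·(2.1667) + (1.1667)·(1.1667) + (0.1667)·(0.1667) + (-2.8333)·(-2.8333) + (-1.8333)·(-1.8333)) / 5 = 18.8333/5 = 3.7667
  S[X_2,X_3] = ((1.1667)·(-1) + (2.1667)·(-1) + (1.1667)·(-1) + (0.1667)·(-2) + (-2.8333)·(3) + (-1.8333)·(2)) / 5 = -17/5 = -3.4
  S[X_3,X_3] = ((-1)·(-1) + (-1)·(-1) + (-1)·(-1) + (-2)·(-2) + (3)·(3) + (2)·(2)) / 5 = 20/5 = 4

S is symmetric (S[j,i] = S[i,j]). Assembling:

S = [[5.8667, 2.5333, -0.6],
 [2.5333, 3.7667, -3.4],
 [-0.6, -3.4, 4]]


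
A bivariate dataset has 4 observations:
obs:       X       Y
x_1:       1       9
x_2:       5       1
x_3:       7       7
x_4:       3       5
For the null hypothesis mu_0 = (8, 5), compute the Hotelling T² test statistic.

Step 1 — sample mean vector:
  mean(X) = (1 + 5 + 7 + 3) / 4 = 16/4 = 4
  mean(Y) = (9 + 1 + 7 + 5) / 4 = 22/4 = 5.5
  x̄ = (4, 5.5),  deviation x̄ - mu_0 = (4, 5.5) - (8, 5) = (-4, 0.5).

Step 2 — sample covariance matrix, S[i,j] = (1/(n-1)) · Σ_k (x_{k,i} - mean_i) · (x_{k,j} - mean_j), divisor n-1 = 3:
  S[X,X] = ((-3)·(-3) + (1)·(1) + (3)·(3) + (-1)·(-1)) / 3 = 20/3 = 6.6667
  S[X,Y] = ((-3)·(3.5) + (1)·(-4.5) + (3)·(1.5) + (-1)·(-0.5)) / 3 = -10/3 = -3.3333
  S[Y,Y] = ((3.5)·(3.5) + (-4.5)·(-4.5) + (1.5)·(1.5) + (-0.5)·(-0.5)) / 3 = 35/3 = 11.6667
  S = [[6.6667, -3.3333],
 [-3.3333, 11.6667]].

Step 3 — invert S. det(S) = 6.6667·11.6667 - (-3.3333)² = 66.6667.
  S^{-1} = (1/det) · [[d, -b], [-b, a]] = [[0.175, 0.05],
 [0.05, 0.1]].

Step 4 — quadratic form (x̄ - mu_0)^T · S^{-1} · (x̄ - mu_0):
  S^{-1} · (x̄ - mu_0) = (-0.675, -0.15),
  (x̄ - mu_0)^T · [...] = (-4)·(-0.675) + (0.5)·(-0.15) = 2.625.

Step 5 — scale by n: T² = 4 · 2.625 = 10.5.

T² ≈ 10.5


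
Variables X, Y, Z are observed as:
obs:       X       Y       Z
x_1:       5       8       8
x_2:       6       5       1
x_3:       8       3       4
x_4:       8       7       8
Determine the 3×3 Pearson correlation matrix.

Step 1 — column means:
  mean(X) = (5 + 6 + 8 + 8) / 4 = 27/4 = 6.75
  mean(Y) = (8 + 5 + 3 + 7) / 4 = 23/4 = 5.75
  mean(Z) = (8 + 1 + 4 + 8) / 4 = 21/4 = 5.25

Step 2 — sample variances and covariances s[i,j] = (1/(n-1)) · Σ_k (x_{k,i} - mean_i) · (x_{k,j} - mean_j), with n-1 = 3:
  s[X,X] = ((-1.75)·(-1.75) + (-0.75)·(-0.75) + (1.25)·(1.25) + (1.25)·(1.25)) / 3 = 6.75/3 = 2.25
  s[X,Y] = ((-1.75)·(2.25) + (-0.75)·(-0.75) + (1.25)·(-2.75) + (1.25)·(1.25)) / 3 = -5.25/3 = -1.75
  s[X,Z] = ((-1.75)·(2.75) + (-0.75)·(-4.25) + (1.25)·(-1.25) + (1.25)·(2.75)) / 3 = 0.25/3 = 0.0833
  s[Y,Y] = ((2.25)·(2.25) + (-0.75)·(-0.75) + (-2.75)·(-2.75) + (1.25)·(1.25)) / 3 = 14.75/3 = 4.9167
  s[Y,Z] = ((2.25)·(2.75) + (-0.75)·(-4.25) + (-2.75)·(-1.25) + (1.25)·(2.75)) / 3 = 16.25/3 = 5.4167
  s[Z,Z] = ((2.75)·(2.75) + (-4.25)·(-4.25) + (-1.25)·(-1.25) + (2.75)·(2.75)) / 3 = 34.75/3 = 11.5833
  Sample standard deviations s_i = √(s[i,i]):
  s(X) = √(2.25) = 1.5
  s(Y) = √(4.9167) = 2.2174
  s(Z) = √(11.5833) = 3.4034

Step 3 — r_{ij} = s_{ij} / (s_i · s_j):
  r[X,X] = 1 (diagonal).
  r[X,Y] = -1.75 / (1.5 · 2.2174) = -1.75 / 3.326 = -0.5262
  r[X,Z] = 0.0833 / (1.5 · 3.4034) = 0.0833 / 5.1051 = 0.0163
  r[Y,Y] = 1 (diagonal).
  r[Y,Z] = 5.4167 / (2.2174 · 3.4034) = 5.4167 / 7.5466 = 0.7178
  r[Z,Z] = 1 (diagonal).

R is symmetric with unit diagonal. Assembling:

R = [[1, -0.5262, 0.0163],
 [-0.5262, 1, 0.7178],
 [0.0163, 0.7178, 1]]


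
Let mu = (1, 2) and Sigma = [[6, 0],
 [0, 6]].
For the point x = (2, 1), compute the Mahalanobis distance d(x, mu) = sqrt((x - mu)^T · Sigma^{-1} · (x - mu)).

Step 1 — centre the observation: (x - mu) = (1, -1).

Step 2 — invert Sigma. det(Sigma) = 6·6 - (0)² = 36.
  Sigma^{-1} = (1/det) · [[d, -b], [-b, a]] = [[0.1667, 0],
 [0, 0.1667]].

Step 3 — form the quadratic (x - mu)^T · Sigma^{-1} · (x - mu):
  Sigma^{-1} · (x - mu) = (0.1667, -0.1667).
  (x - mu)^T · [Sigma^{-1} · (x - mu)] = (1)·(0.1667) + (-1)·(-0.1667) = 0.3333.

Step 4 — take square root: d = √(0.3333) ≈ 0.5774.

d(x, mu) = √(0.3333) ≈ 0.5774


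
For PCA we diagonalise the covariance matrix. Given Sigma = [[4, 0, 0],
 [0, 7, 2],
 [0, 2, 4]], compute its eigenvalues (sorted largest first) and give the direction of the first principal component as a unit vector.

Step 1 — characteristic polynomial p(λ) = det(λI - Sigma) = λ³ - tr·λ² + c_1·λ - det, where tr = trace, c_1 = sum of the principal 2×2 minors, det = det(Sigma):
  tr = 4 + 7 + 4 = 15,
  c_1 = (4·7 - (0)²) + (4·4 - (0)²) + (7·4 - (2)²) = 28 + 16 + 24 = 68,
  det = 4·(7·4 - (2)²) - (0)·((0)·4 - (2)·(0)) + (0)·((0)·(2) - 7·(0)) = 4·(24) - (0)·(0) + (0)·(0) = 96.
  So p(λ) = λ³ - 15λ² + 68λ - 96.
Step 2 — look for an integer root (rational root theorem: any rational root is an integer divisor of 96). Testing λ = 3:
  p(3) = 27 - 135 + 204 - 96 = 0  ✓
  Dividing out (λ - 3): p(λ) = (λ - 3)(λ² - 12λ + 32).
Step 3 — remaining eigenvalues from the quadratic λ² - 12λ + 32 = 0:
  Δ = 12² - 4·32 = 144 - 128 = 16,  λ = (12 ± √16)/2 = (12 ± 4)/2 = 8 or 4.
  Sorted: λ_1 = 8,  λ_2 = 4,  λ_3 = 3  (check: sum = 15 = tr ✓).

Step 4 — unit eigenvector for λ_1 = 8: v spans the null space of (Sigma - λ_1 I), whose rows are
  r_1 = (-4, 0, 0),  r_2 = (0, -1, 2),  r_3 = (0, 2, -4).
  v is orthogonal to every row, so take v ∝ r_1 × r_2 = ((0)·(2) - (0)·(-1), (0)·(0) - (-4)·(2), (-4)·(-1) - (0)·(0)) = (0, 8, 4).
  Rescale (divide by 4): u = (0, 2, 1).
  ||u|| = √((0)² + (2)² + (1)²) = √(5) ≈ 2.2361,  v_1 = u/||u|| ≈ (0, 0.8944, 0.4472) (||v_1|| = 1).

λ_1 = 8,  λ_2 = 4,  λ_3 = 3;  v_1 ≈ (0, 0.8944, 0.4472)


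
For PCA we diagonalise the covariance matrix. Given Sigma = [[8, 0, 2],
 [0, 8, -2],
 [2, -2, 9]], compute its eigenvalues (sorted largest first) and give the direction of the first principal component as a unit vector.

Step 1 — characteristic polynomial p(λ) = det(λI - Sigma) = λ³ - tr·λ² + c_1·λ - det, where tr = trace, c_1 = sum of the principal 2×2 minors, det = det(Sigma):
  tr = 8 + 8 + 9 = 25,
  c_1 = (8·8 - (0)²) + (8·9 - (2)²) + (8·9 - (-2)²) = 64 + 68 + 68 = 200,
  det = 8·(8·9 - (-2)²) - (0)·((0)·9 - (-2)·(2)) + (2)·((0)·(-2) - 8·(2)) = 8·(68) - (0)·(4) + (2)·(-16) = 512.
  So p(λ) = λ³ - 25λ² + 200λ - 512.
Step 2 — look for an integer root (rational root theorem: any rational root is an integer divisor of 512). Testing λ = 8:
  p(8) = 512 - 1600 + 1600 - 512 = 0  ✓
  Dividing out (λ - 8): p(λ) = (λ - 8)(λ² - 17λ + 64).
Step 3 — remaining eigenvalues from the quadratic λ² - 17λ + 64 = 0:
  Δ = 17² - 4·64 = 289 - 256 = 33,  λ = (17 ± √33)/2 = (17 ± 5.7446)/2 ≈ 11.3723 or 5.6277.
  Sorted: λ_1 = 11.3723,  λ_2 = 8,  λ_3 = 5.6277  (check: sum = 25 = tr ✓).

Step 4 — unit eigenvector for λ_1 ≈ 11.3723: v spans the null space of (Sigma - λ_1 I), whose rows are
  r_1 = (-3.3723, 0, 2),  r_2 = (0, -3.3723, -2),  r_3 = (2, -2, -2.3723).
  v is orthogonal to every row, so take v ∝ r_1 × r_2 = ((0)·(-2) - (2)·(-3.3723), (2)·(0) - (-3.3723)·(-2), (-3.3723)·(-3.3723) - (0)·(0)) ≈ (6.7446, -6.7446, 11.3723).
  Let u = (6.7446, -6.7446, 11.3723).
  ||u|| = √((6.7446)² + (-6.7446)² + (11.3723)²) = √(220.307) ≈ 14.8427,  v_1 = u/||u|| ≈ (0.4544, -0.4544, 0.7662) (||v_1|| = 1).

λ_1 = 11.3723,  λ_2 = 8,  λ_3 = 5.6277;  v_1 ≈ (0.4544, -0.4544, 0.7662)


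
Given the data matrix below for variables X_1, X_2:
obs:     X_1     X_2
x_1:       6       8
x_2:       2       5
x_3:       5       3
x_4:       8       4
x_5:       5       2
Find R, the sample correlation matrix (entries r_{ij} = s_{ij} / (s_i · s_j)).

Step 1 — column means:
  mean(X_1) = (6 + 2 + 5 + 8 + 5) / 5 = 26/5 = 5.2
  mean(X_2) = (8 + 5 + 3 + 4 + 2) / 5 = 22/5 = 4.4

Step 2 — sample variances and covariances s[i,j] = (1/(n-1)) · Σ_k (x_{k,i} - mean_i) · (x_{k,j} - mean_j), with n-1 = 4:
  s[X_1,X_1] = ((0.8)·(0.8) + (-3.2)·(-3.2) + (-0.2)·(-0.2) + (2.8)·(2.8) + (-0.2)·(-0.2)) / 4 = 18.8/4 = 4.7
  s[X_1,X_2] = ((0.8)·(3.6) + (-3.2)·(0.6) + (-0.2)·(-1.4) + (2.8)·(-0.4) + (-0.2)·(-2.4)) / 4 = 0.6/4 = 0.15
  s[X_2,X_2] = ((3.6)·(3.6) + (0.6)·(0.6) + (-1.4)·(-1.4) + (-0.4)·(-0.4) + (-2.4)·(-2.4)) / 4 = 21.2/4 = 5.3
  Sample standard deviations s_i = √(s[i,i]):
  s(X_1) = √(4.7) = 2.1679
  s(X_2) = √(5.3) = 2.3022

Step 3 — r_{ij} = s_{ij} / (s_i · s_j):
  r[X_1,X_1] = 1 (diagonal).
  r[X_1,X_2] = 0.15 / (2.1679 · 2.3022) = 0.15 / 4.991 = 0.0301
  r[X_2,X_2] = 1 (diagonal).

R is symmetric with unit diagonal. Assembling:

R = [[1, 0.0301],
 [0.0301, 1]]


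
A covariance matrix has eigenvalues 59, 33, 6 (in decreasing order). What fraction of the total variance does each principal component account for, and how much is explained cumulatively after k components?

Step 1 — total variance = trace(Sigma) = Σ λ_i = 59 + 33 + 6 = 98.

Step 2 — fraction explained by component i = λ_i / Σ λ:
  PC1: 59/98 = 0.602
  PC2: 33/98 = 0.3367
  PC3: 6/98 = 0.0612

Step 3 — cumulative fraction after k components = (λ_1 + ... + λ_k) / Σ λ:
  k = 1: 59/98 = 0.602
  k = 2: (59 + 33)/98 = 92/98 = 0.9388
  k = 3: (59 + 33 + 6)/98 = 98/98 = 1

Summary (fraction, with percent):

explained: PC1 0.602 (60.2%), PC2 0.3367 (33.67%), PC3 0.0612 (6.12%);  cumulative: 0.602, 0.9388, 1


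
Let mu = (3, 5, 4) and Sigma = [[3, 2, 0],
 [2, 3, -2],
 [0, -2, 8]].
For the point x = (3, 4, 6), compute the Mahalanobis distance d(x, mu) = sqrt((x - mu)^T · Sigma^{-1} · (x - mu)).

Step 1 — centre the observation: (x - mu) = (0, -1, 2).

Step 2 — invert Sigma (cofactor / det for 3×3, or solve directly):
  Sigma^{-1} = [[0.7143, -0.5714, -0.1429],
 [-0.5714, 0.8571, 0.2143],
 [-0.1429, 0.2143, 0.1786]].

Step 3 — form the quadratic (x - mu)^T · Sigma^{-1} · (x - mu):
  Sigma^{-1} · (x - mu) = (0.2857, -0.4286, 0.1429).
  (x - mu)^T · [Sigma^{-1} · (x - mu)] = (0)·(0.2857) + (-1)·(-0.4286) + (2)·(0.1429) = 0.7143.

Step 4 — take square root: d = √(0.7143) ≈ 0.8452.

d(x, mu) = √(0.7143) ≈ 0.8452


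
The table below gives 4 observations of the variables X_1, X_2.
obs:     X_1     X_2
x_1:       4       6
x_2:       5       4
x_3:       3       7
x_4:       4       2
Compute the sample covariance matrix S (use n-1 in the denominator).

Step 1 — column means:
  mean(X_1) = (4 + 5 + 3 + 4) / 4 = 16/4 = 4
  mean(X_2) = (6 + 4 + 7 + 2) / 4 = 19/4 = 4.75

Step 2 — sample covariance S[i,j] = (1/(n-1)) · Σ_k (x_{k,i} - mean_i) · (x_{k,j} - mean_j), with n-1 = 3.
  S[X_1,X_1] = ((0)·(0) + (1)·(1) + (-1)·(-1) + (0)·(0)) / 3 = 2/3 = 0.6667
  S[X_1,X_2] = ((0)·(1.25) + (1)·(-0.75) + (-1)·(2.25) + (0)·(-2.75)) / 3 = -3/3 = -1
  S[X_2,X_2] = ((1.25)·(1.25) + (-0.75)·(-0.75) + (2.25)·(2.25) + (-2.75)·(-2.75)) / 3 = 14.75/3 = 4.9167

S is symmetric (S[j,i] = S[i,j]). Assembling:

S = [[0.6667, -1],
 [-1, 4.9167]]


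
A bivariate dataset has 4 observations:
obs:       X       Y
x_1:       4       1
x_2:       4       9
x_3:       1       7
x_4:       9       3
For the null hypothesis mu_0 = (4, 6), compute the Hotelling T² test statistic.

Step 1 — sample mean vector:
  mean(X) = (4 + 4 + 1 + 9) / 4 = 18/4 = 4.5
  mean(Y) = (1 + 9 + 7 + 3) / 4 = 20/4 = 5
  x̄ = (4.5, 5),  deviation x̄ - mu_0 = (4.5, 5) - (4, 6) = (0.5, -1).

Step 2 — sample covariance matrix, S[i,j] = (1/(n-1)) · Σ_k (x_{k,i} - mean_i) · (x_{k,j} - mean_j), divisor n-1 = 3:
  S[X,X] = ((-0.5)·(-0.5) + (-0.5)·(-0.5) + (-3.5)·(-3.5) + (4.5)·(4.5)) / 3 = 33/3 = 11
  S[X,Y] = ((-0.5)·(-4) + (-0.5)·(4) + (-3.5)·(2) + (4.5)·(-2)) / 3 = -16/3 = -5.3333
  S[Y,Y] = ((-4)·(-4) + (4)·(4) + (2)·(2) + (-2)·(-2)) / 3 = 40/3 = 13.3333
  S = [[11, -5.3333],
 [-5.3333, 13.3333]].

Step 3 — invert S. det(S) = 11·13.3333 - (-5.3333)² = 118.2222.
  S^{-1} = (1/det) · [[d, -b], [-b, a]] = [[0.1128, 0.0451],
 [0.0451, 0.093]].

Step 4 — quadratic form (x̄ - mu_0)^T · S^{-1} · (x̄ - mu_0):
  S^{-1} · (x̄ - mu_0) = (0.0113, -0.0705),
  (x̄ - mu_0)^T · [...] = (0.5)·(0.0113) + (-1)·(-0.0705) = 0.0761.

Step 5 — scale by n: T² = 4 · 0.0761 = 0.3045.

T² ≈ 0.3045
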